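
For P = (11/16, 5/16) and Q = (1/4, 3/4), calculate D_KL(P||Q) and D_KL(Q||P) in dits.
D_KL(P||Q) = 0.1832, D_KL(Q||P) = 0.1753

KL divergence is not symmetric: D_KL(P||Q) ≠ D_KL(Q||P) in general.

D_KL(P||Q) = 0.1832 dits
D_KL(Q||P) = 0.1753 dits

No, they are not equal!

This asymmetry is why KL divergence is not a true distance metric.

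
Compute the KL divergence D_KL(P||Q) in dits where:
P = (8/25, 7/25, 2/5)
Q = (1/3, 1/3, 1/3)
0.0048 dits

KL divergence: D_KL(P||Q) = Σ p(x) log(p(x)/q(x))

Computing term by term:
  x=0: 8/25 × log_10[(8/25)/(1/3)] = 8/25 × -0.0177 = -0.0057
  x=1: 7/25 × log_10[(7/25)/(1/3)] = 7/25 × -0.0757 = -0.0212
  x=2: 2/5 × log_10[(2/5)/(1/3)] = 2/5 × 0.0792 = 0.0317

D_KL(P||Q) = 0.0048 dits

Note: KL divergence is always non-negative and equals 0 iff P = Q.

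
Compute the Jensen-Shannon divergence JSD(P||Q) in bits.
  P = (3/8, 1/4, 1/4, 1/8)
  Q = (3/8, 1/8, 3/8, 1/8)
0.0244 bits

Jensen-Shannon divergence is:
JSD(P||Q) = 0.5 × D_KL(P||M) + 0.5 × D_KL(Q||M)
where M = 0.5 × (P + Q) is the mixture distribution.

M = 0.5 × (3/8, 1/4, 1/4, 1/8) + 0.5 × (3/8, 1/8, 3/8, 1/8) = (3/8, 3/16, 5/16, 1/8)

D_KL(P||M) = 0.0233 bits
D_KL(Q||M) = 0.0255 bits

JSD(P||Q) = 0.5 × 0.0233 + 0.5 × 0.0255 = 0.0244 bits

Unlike KL divergence, JSD is symmetric and bounded: 0 ≤ JSD ≤ log(2).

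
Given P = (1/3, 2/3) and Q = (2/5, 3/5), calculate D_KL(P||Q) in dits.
0.0041 dits

KL divergence: D_KL(P||Q) = Σ p(x) log(p(x)/q(x))

Computing term by term:
  x=0: 1/3 × log_10[(1/3)/(2/5)] = 1/3 × -0.0792 = -0.0264
  x=1: 2/3 × log_10[(2/3)/(3/5)] = 2/3 × 0.0458 = 0.0305

D_KL(P||Q) = 0.0041 dits

Note: KL divergence is always non-negative and equals 0 iff P = Q.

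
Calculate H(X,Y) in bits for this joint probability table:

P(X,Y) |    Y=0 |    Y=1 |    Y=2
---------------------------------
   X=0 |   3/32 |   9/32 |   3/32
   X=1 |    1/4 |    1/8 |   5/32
2.4485 bits

Joint entropy is H(X,Y) = -Σ_{x,y} p(x,y) log p(x,y).

Summing over all non-zero entries:
H(X,Y) = -[3/32·log_2(3/32) + 9/32·log_2(9/32) + 3/32·log_2(3/32) + 1/4·log_2(1/4) + 1/8·log_2(1/8) + 5/32·log_2(5/32)]
H(X,Y) = 2.4485 bits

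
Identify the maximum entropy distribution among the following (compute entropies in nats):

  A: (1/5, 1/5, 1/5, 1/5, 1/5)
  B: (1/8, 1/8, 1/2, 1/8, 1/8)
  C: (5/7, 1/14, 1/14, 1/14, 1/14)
A

For a discrete distribution over n outcomes, entropy is maximized by the uniform distribution.

Computing entropies:
H(A) = 1.6094 nats
H(B) = 1.3863 nats
H(C) = 0.9944 nats

The uniform distribution (where all probabilities equal 1/5) achieves the maximum entropy of log_e(5) = 1.6094 nats.

Distribution A has the highest entropy.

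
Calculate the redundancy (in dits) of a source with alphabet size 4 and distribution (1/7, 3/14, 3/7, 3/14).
0.0369 dits

Redundancy measures how far a source is from maximum entropy:
R = H_max - H(X)

Maximum entropy for 4 symbols: H_max = log_10(4) = 0.6021 dits
Actual entropy: H(X) = 0.5651 dits
Redundancy: R = 0.6021 - 0.5651 = 0.0369 dits

This redundancy represents potential for compression: the source could be compressed by 0.0369 dits per symbol.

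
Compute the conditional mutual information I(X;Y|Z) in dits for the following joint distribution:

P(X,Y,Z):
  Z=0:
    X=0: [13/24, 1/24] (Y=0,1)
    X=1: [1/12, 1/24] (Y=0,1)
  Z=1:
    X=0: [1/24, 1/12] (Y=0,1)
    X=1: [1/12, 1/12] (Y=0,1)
0.0135 dits

Conditional mutual information: I(X;Y|Z) = H(X|Z) + H(Y|Z) - H(X,Y|Z)

H(Z) = 0.2622
H(X,Z) = 0.4920 → H(X|Z) = 0.2299
H(Y,Z) = 0.4601 → H(Y|Z) = 0.1979
H(X,Y,Z) = 0.6765 → H(X,Y|Z) = 0.4143

I(X;Y|Z) = 0.2299 + 0.1979 - 0.4143 = 0.0135 dits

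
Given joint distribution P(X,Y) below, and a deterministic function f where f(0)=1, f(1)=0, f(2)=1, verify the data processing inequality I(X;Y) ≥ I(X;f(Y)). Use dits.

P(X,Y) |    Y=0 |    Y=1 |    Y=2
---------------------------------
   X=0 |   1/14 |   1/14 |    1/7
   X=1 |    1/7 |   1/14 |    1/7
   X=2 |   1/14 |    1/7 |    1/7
I(X;Y) = 0.0123, I(X;f(Y)) = 0.0080, inequality holds: 0.0123 ≥ 0.0080

Data Processing Inequality: For any Markov chain X → Y → Z, we have I(X;Y) ≥ I(X;Z).

Here Z = f(Y) is a deterministic function of Y, forming X → Y → Z.

Original I(X;Y) = 0.0123 dits

After applying f:
P(X,Z) where Z=f(Y):
- P(X,Z=0) = P(X,Y=1)
- P(X,Z=1) = P(X,Y=0) + P(X,Y=2)

I(X;Z) = I(X;f(Y)) = 0.0080 dits

Verification: 0.0123 ≥ 0.0080 ✓

Information cannot be created by processing; the function f can only lose information about X.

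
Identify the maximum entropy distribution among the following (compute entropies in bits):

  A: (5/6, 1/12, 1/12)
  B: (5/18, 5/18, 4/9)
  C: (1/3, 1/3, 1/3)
C

For a discrete distribution over n outcomes, entropy is maximized by the uniform distribution.

Computing entropies:
H(A) = 0.8167 bits
H(B) = 1.5466 bits
H(C) = 1.5850 bits

The uniform distribution (where all probabilities equal 1/3) achieves the maximum entropy of log_2(3) = 1.5850 bits.

Distribution C has the highest entropy.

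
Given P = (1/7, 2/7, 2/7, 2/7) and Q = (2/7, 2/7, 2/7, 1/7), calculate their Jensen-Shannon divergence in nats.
0.0243 nats

Jensen-Shannon divergence is:
JSD(P||Q) = 0.5 × D_KL(P||M) + 0.5 × D_KL(Q||M)
where M = 0.5 × (P + Q) is the mixture distribution.

M = 0.5 × (1/7, 2/7, 2/7, 2/7) + 0.5 × (2/7, 2/7, 2/7, 1/7) = (3/14, 2/7, 2/7, 3/14)

D_KL(P||M) = 0.0243 nats
D_KL(Q||M) = 0.0243 nats

JSD(P||Q) = 0.5 × 0.0243 + 0.5 × 0.0243 = 0.0243 nats

Unlike KL divergence, JSD is symmetric and bounded: 0 ≤ JSD ≤ log(2).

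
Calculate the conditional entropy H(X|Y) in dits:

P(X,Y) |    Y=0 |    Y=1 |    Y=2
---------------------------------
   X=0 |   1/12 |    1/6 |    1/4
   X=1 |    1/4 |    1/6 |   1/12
0.2632 dits

Using the chain rule: H(X|Y) = H(X,Y) - H(Y)

First, compute H(X,Y) = 0.7403 dits

Marginal P(Y) = (1/3, 1/3, 1/3)
H(Y) = 0.4771 dits

H(X|Y) = H(X,Y) - H(Y) = 0.7403 - 0.4771 = 0.2632 dits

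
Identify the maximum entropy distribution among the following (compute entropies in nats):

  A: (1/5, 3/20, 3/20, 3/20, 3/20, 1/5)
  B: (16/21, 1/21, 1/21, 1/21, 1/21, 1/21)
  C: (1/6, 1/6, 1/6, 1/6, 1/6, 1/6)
C

For a discrete distribution over n outcomes, entropy is maximized by the uniform distribution.

Computing entropies:
H(A) = 1.7820 nats
H(B) = 0.9321 nats
H(C) = 1.7918 nats

The uniform distribution (where all probabilities equal 1/6) achieves the maximum entropy of log_e(6) = 1.7918 nats.

Distribution C has the highest entropy.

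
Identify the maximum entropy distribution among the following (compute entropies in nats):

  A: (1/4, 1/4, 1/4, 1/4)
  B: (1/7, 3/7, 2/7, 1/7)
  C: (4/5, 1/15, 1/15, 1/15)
A

For a discrete distribution over n outcomes, entropy is maximized by the uniform distribution.

Computing entropies:
H(A) = 1.3863 nats
H(B) = 1.2770 nats
H(C) = 0.7201 nats

The uniform distribution (where all probabilities equal 1/4) achieves the maximum entropy of log_e(4) = 1.3863 nats.

Distribution A has the highest entropy.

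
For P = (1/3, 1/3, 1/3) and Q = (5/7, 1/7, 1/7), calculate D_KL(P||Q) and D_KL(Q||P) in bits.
D_KL(P||Q) = 0.4484, D_KL(Q||P) = 0.4361

KL divergence is not symmetric: D_KL(P||Q) ≠ D_KL(Q||P) in general.

D_KL(P||Q) = 0.4484 bits
D_KL(Q||P) = 0.4361 bits

No, they are not equal!

This asymmetry is why KL divergence is not a true distance metric.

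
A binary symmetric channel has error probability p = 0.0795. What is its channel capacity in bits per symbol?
0.5996 bits

For a binary symmetric channel (BSC) with error probability p:
Capacity C = 1 - H(p) bits per symbol

where H(p) = -p log₂(p) - (1-p) log₂(1-p) is the binary entropy function.

H(0.0795) = 0.4004 bits
C = 1 - 0.4004 = 0.5996 bits per symbol

This means we can reliably transmit up to 0.5996 bits of information per channel use.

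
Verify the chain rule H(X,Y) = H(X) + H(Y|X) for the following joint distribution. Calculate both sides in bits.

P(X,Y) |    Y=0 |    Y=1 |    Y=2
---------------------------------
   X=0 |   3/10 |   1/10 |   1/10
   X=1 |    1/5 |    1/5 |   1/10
H(X,Y) = 2.4464, H(X) = 1.0000, H(Y|X) = 1.4464 (all in bits)

Chain rule: H(X,Y) = H(X) + H(Y|X)

Left side — joint entropy directly:
H(X,Y) = -Σ p(x,y) log p(x,y) = 2.4464 bits

Right side — compute H(Y|X) from the conditional distributions:
P(X) = (1/2, 1/2), so H(X) = 1.0000 bits
H(Y|X) = Σ_x P(X=x) · H(Y|X=x):
  P(Y|X=0) = (3/5, 1/5, 1/5), H(Y|X=0) = 1.3710, weight P(X=0) = 1/2
  P(Y|X=1) = (2/5, 2/5, 1/5), H(Y|X=1) = 1.5219, weight P(X=1) = 1/2
H(Y|X) = 1.4464 bits

H(X) + H(Y|X) = 1.0000 + 1.4464 = 2.4464 bits

Both sides equal 2.4464 bits. ✓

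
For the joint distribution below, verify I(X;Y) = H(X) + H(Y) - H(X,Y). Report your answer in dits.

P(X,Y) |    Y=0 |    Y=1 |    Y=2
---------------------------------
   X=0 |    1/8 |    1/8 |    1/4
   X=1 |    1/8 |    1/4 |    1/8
I(X;Y) = 0.0184 dits

Mutual information has multiple equivalent forms:
- I(X;Y) = H(X) - H(X|Y)
- I(X;Y) = H(Y) - H(Y|X)
- I(X;Y) = H(X) + H(Y) - H(X,Y)

Computing all quantities:
H(X) = 0.3010, H(Y) = 0.4700, H(X,Y) = 0.7526
H(X|Y) = 0.2826, H(Y|X) = 0.4515

Verification:
H(X) - H(X|Y) = 0.3010 - 0.2826 = 0.0184
H(Y) - H(Y|X) = 0.4700 - 0.4515 = 0.0184
H(X) + H(Y) - H(X,Y) = 0.3010 + 0.4700 - 0.7526 = 0.0184

All forms give I(X;Y) = 0.0184 dits. ✓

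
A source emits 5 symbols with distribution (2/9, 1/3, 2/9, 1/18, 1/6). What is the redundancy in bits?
0.1667 bits

Redundancy measures how far a source is from maximum entropy:
R = H_max - H(X)

Maximum entropy for 5 symbols: H_max = log_2(5) = 2.3219 bits
Actual entropy: H(X) = 2.1552 bits
Redundancy: R = 2.3219 - 2.1552 = 0.1667 bits

This redundancy represents potential for compression: the source could be compressed by 0.1667 bits per symbol.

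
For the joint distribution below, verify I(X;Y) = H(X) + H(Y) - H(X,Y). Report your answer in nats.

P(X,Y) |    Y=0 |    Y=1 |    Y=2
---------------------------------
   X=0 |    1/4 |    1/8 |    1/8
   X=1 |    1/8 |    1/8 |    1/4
I(X;Y) = 0.0425 nats

Mutual information has multiple equivalent forms:
- I(X;Y) = H(X) - H(X|Y)
- I(X;Y) = H(Y) - H(Y|X)
- I(X;Y) = H(X) + H(Y) - H(X,Y)

Computing all quantities:
H(X) = 0.6931, H(Y) = 1.0822, H(X,Y) = 1.7329
H(X|Y) = 0.6507, H(Y|X) = 1.0397

Verification:
H(X) - H(X|Y) = 0.6931 - 0.6507 = 0.0425
H(Y) - H(Y|X) = 1.0822 - 1.0397 = 0.0425
H(X) + H(Y) - H(X,Y) = 0.6931 + 1.0822 - 1.7329 = 0.0425

All forms give I(X;Y) = 0.0425 nats. ✓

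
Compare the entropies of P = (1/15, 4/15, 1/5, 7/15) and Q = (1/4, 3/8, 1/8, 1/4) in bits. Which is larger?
Q

Computing entropies in bits:
H(P) = 1.7465
H(Q) = 1.9056

Distribution Q has higher entropy.

Intuition: The distribution closer to uniform (more spread out) has higher entropy.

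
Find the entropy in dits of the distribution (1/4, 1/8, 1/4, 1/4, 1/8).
0.6773 dits

Shannon entropy is H(X) = -Σ p(x) log p(x).

For P = (1/4, 1/8, 1/4, 1/4, 1/8):
H = -1/4 × log_10(1/4) -1/8 × log_10(1/8) -1/4 × log_10(1/4) -1/4 × log_10(1/4) -1/8 × log_10(1/8)
H = 0.6773 dits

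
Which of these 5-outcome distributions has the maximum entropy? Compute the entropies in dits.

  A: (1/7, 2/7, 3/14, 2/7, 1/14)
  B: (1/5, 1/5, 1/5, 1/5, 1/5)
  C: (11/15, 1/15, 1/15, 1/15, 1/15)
B

For a discrete distribution over n outcomes, entropy is maximized by the uniform distribution.

Computing entropies:
H(A) = 0.6568 dits
H(B) = 0.6990 dits
H(C) = 0.4124 dits

The uniform distribution (where all probabilities equal 1/5) achieves the maximum entropy of log_10(5) = 0.6990 dits.

Distribution B has the highest entropy.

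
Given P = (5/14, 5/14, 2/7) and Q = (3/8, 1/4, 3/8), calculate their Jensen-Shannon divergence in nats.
0.0079 nats

Jensen-Shannon divergence is:
JSD(P||Q) = 0.5 × D_KL(P||M) + 0.5 × D_KL(Q||M)
where M = 0.5 × (P + Q) is the mixture distribution.

M = 0.5 × (5/14, 5/14, 2/7) + 0.5 × (3/8, 1/4, 3/8) = (0.366071, 0.303571, 0.330357)

D_KL(P||M) = 0.0077 nats
D_KL(Q||M) = 0.0080 nats

JSD(P||Q) = 0.5 × 0.0077 + 0.5 × 0.0080 = 0.0079 nats

Unlike KL divergence, JSD is symmetric and bounded: 0 ≤ JSD ≤ log(2).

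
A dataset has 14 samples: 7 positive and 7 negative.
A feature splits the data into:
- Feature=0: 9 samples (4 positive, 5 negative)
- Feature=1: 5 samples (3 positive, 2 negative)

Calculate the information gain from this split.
0.0161 bits

Information Gain = H(Y) - H(Y|Feature)

Before split:
P(positive) = 7/14 = 0.5000
H(Y) = 1.0000 bits

After split:
Feature=0: H = 0.9911 bits (weight = 9/14)
Feature=1: H = 0.9710 bits (weight = 5/14)
H(Y|Feature) = (9/14)×0.9911 + (5/14)×0.9710 = 0.9839 bits

Information Gain = 1.0000 - 0.9839 = 0.0161 bits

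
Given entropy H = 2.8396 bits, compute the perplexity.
7.1582

Perplexity is 2^H (or exp(H) for natural log).

H = 2.8396 bits
Perplexity = 2^2.8396 = 7.1582

Interpretation: The model's uncertainty is equivalent to choosing uniformly among 7.2 options.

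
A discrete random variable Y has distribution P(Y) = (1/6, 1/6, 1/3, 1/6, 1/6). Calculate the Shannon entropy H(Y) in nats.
1.5607 nats

Shannon entropy is H(X) = -Σ p(x) log p(x).

For P = (1/6, 1/6, 1/3, 1/6, 1/6):
H = -1/6 × log_e(1/6) -1/6 × log_e(1/6) -1/3 × log_e(1/3) -1/6 × log_e(1/6) -1/6 × log_e(1/6)
H = 1.5607 nats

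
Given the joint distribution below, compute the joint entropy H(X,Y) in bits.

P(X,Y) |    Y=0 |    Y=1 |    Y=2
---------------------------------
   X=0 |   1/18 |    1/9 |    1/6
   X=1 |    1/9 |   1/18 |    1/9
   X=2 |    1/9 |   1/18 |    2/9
3.0169 bits

Joint entropy is H(X,Y) = -Σ_{x,y} p(x,y) log p(x,y).

Summing over all non-zero entries:
H(X,Y) = -[1/18·log_2(1/18) + 1/9·log_2(1/9) + 1/6·log_2(1/6) + 1/9·log_2(1/9) + 1/18·log_2(1/18) + 1/9·log_2(1/9) + 1/9·log_2(1/9) + 1/18·log_2(1/18) + 2/9·log_2(2/9)]
H(X,Y) = 3.0169 bits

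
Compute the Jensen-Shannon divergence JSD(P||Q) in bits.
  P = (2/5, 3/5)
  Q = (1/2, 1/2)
0.0073 bits

Jensen-Shannon divergence is:
JSD(P||Q) = 0.5 × D_KL(P||M) + 0.5 × D_KL(Q||M)
where M = 0.5 × (P + Q) is the mixture distribution.

M = 0.5 × (2/5, 3/5) + 0.5 × (1/2, 1/2) = (9/20, 11/20)

D_KL(P||M) = 0.0073 bits
D_KL(Q||M) = 0.0072 bits

JSD(P||Q) = 0.5 × 0.0073 + 0.5 × 0.0072 = 0.0073 bits

Unlike KL divergence, JSD is symmetric and bounded: 0 ≤ JSD ≤ log(2).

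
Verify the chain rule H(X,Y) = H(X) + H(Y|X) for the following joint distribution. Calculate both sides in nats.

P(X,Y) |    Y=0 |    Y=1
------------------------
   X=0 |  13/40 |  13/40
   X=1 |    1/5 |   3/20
H(X,Y) = 1.3370, H(X) = 0.6474, H(Y|X) = 0.6896 (all in nats)

Chain rule: H(X,Y) = H(X) + H(Y|X)

Left side — joint entropy directly:
H(X,Y) = -Σ p(x,y) log p(x,y) = 1.3370 nats

Right side — compute H(Y|X) from the conditional distributions:
P(X) = (13/20, 7/20), so H(X) = 0.6474 nats
H(Y|X) = Σ_x P(X=x) · H(Y|X=x):
  P(Y|X=0) = (1/2, 1/2), H(Y|X=0) = 0.6931, weight P(X=0) = 13/20
  P(Y|X=1) = (4/7, 3/7), H(Y|X=1) = 0.6829, weight P(X=1) = 7/20
H(Y|X) = 0.6896 nats

H(X) + H(Y|X) = 0.6474 + 0.6896 = 1.3370 nats

Both sides equal 1.3370 nats. ✓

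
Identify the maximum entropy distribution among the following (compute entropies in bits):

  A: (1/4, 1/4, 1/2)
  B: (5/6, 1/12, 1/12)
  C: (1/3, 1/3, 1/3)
C

For a discrete distribution over n outcomes, entropy is maximized by the uniform distribution.

Computing entropies:
H(A) = 1.5000 bits
H(B) = 0.8167 bits
H(C) = 1.5850 bits

The uniform distribution (where all probabilities equal 1/3) achieves the maximum entropy of log_2(3) = 1.5850 bits.

Distribution C has the highest entropy.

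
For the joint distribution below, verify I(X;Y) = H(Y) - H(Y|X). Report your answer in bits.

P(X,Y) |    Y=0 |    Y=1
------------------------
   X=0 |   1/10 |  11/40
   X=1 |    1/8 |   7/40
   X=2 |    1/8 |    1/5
I(X;Y) = 0.0140 bits

Mutual information has multiple equivalent forms:
- I(X;Y) = H(X) - H(X|Y)
- I(X;Y) = H(Y) - H(Y|X)
- I(X;Y) = H(X) + H(Y) - H(X,Y)

Computing all quantities:
H(X) = 1.5787, H(Y) = 0.9341, H(X,Y) = 2.4988
H(X|Y) = 1.5647, H(Y|X) = 0.9201

Verification:
H(X) - H(X|Y) = 1.5787 - 1.5647 = 0.0140
H(Y) - H(Y|X) = 0.9341 - 0.9201 = 0.0140
H(X) + H(Y) - H(X,Y) = 1.5787 + 0.9341 - 2.4988 = 0.0140

All forms give I(X;Y) = 0.0140 bits. ✓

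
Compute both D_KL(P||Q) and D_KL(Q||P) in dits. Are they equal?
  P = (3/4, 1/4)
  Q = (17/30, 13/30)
D_KL(P||Q) = 0.0316, D_KL(Q||P) = 0.0345

KL divergence is not symmetric: D_KL(P||Q) ≠ D_KL(Q||P) in general.

D_KL(P||Q) = 0.0316 dits
D_KL(Q||P) = 0.0345 dits

No, they are not equal!

This asymmetry is why KL divergence is not a true distance metric.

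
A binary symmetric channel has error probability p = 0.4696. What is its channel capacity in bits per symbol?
0.0027 bits

For a binary symmetric channel (BSC) with error probability p:
Capacity C = 1 - H(p) bits per symbol

where H(p) = -p log₂(p) - (1-p) log₂(1-p) is the binary entropy function.

H(0.4696) = 0.9973 bits
C = 1 - 0.9973 = 0.0027 bits per symbol

This means we can reliably transmit up to 0.0027 bits of information per channel use.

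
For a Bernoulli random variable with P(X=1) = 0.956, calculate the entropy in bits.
0.2603 bits

The binary entropy function is:
H(p) = -p log(p) - (1-p) log(1-p)

H(0.956) = -0.956 × log_2(0.956) - 0.044 × log_2(0.044)
H(0.956) = 0.2603 bits

Note: Binary entropy is maximized at p=0.5 (H=1 bit) and minimized at p=0 or p=1 (H=0).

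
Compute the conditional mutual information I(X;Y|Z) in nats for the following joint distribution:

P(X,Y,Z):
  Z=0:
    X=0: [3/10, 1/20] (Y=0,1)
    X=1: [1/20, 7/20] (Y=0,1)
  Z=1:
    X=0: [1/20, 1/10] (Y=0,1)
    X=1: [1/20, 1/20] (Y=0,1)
0.2274 nats

Conditional mutual information: I(X;Y|Z) = H(X|Z) + H(Y|Z) - H(X,Y|Z)

H(Z) = 0.5623
H(X,Z) = 1.2488 → H(X|Z) = 0.6864
H(Y,Z) = 1.2488 → H(Y|Z) = 0.6864
H(X,Y,Z) = 1.7078 → H(X,Y|Z) = 1.1455

I(X;Y|Z) = 0.6864 + 0.6864 - 1.1455 = 0.2274 nats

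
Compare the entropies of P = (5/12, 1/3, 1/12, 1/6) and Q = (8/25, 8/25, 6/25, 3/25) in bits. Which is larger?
Q

Computing entropies in bits:
H(P) = 1.7842
H(Q) = 1.9133

Distribution Q has higher entropy.

Intuition: The distribution closer to uniform (more spread out) has higher entropy.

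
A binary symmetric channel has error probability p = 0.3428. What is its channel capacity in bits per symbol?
0.0725 bits

For a binary symmetric channel (BSC) with error probability p:
Capacity C = 1 - H(p) bits per symbol

where H(p) = -p log₂(p) - (1-p) log₂(1-p) is the binary entropy function.

H(0.3428) = 0.9275 bits
C = 1 - 0.9275 = 0.0725 bits per symbol

This means we can reliably transmit up to 0.0725 bits of information per channel use.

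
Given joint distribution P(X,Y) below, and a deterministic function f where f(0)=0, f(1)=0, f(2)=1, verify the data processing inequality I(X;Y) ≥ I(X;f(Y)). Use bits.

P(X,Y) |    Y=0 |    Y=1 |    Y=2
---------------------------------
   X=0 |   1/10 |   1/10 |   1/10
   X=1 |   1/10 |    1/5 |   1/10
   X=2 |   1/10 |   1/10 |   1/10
I(X;Y) = 0.0200, I(X;f(Y)) = 0.0058, inequality holds: 0.0200 ≥ 0.0058

Data Processing Inequality: For any Markov chain X → Y → Z, we have I(X;Y) ≥ I(X;Z).

Here Z = f(Y) is a deterministic function of Y, forming X → Y → Z.

Original I(X;Y) = 0.0200 bits

After applying f:
P(X,Z) where Z=f(Y):
- P(X,Z=0) = P(X,Y=0) + P(X,Y=1)
- P(X,Z=1) = P(X,Y=2)

I(X;Z) = I(X;f(Y)) = 0.0058 bits

Verification: 0.0200 ≥ 0.0058 ✓

Information cannot be created by processing; the function f can only lose information about X.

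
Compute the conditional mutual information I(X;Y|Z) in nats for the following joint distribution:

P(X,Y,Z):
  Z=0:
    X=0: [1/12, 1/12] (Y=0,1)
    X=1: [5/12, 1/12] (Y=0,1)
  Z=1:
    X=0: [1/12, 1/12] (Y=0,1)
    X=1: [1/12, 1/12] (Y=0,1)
0.0341 nats

Conditional mutual information: I(X;Y|Z) = H(X|Z) + H(Y|Z) - H(X,Y|Z)

H(Z) = 0.6365
H(X,Z) = 1.2425 → H(X|Z) = 0.6059
H(Y,Z) = 1.2425 → H(Y|Z) = 0.6059
H(X,Y,Z) = 1.8143 → H(X,Y|Z) = 1.1778

I(X;Y|Z) = 0.6059 + 0.6059 - 1.1778 = 0.0341 nats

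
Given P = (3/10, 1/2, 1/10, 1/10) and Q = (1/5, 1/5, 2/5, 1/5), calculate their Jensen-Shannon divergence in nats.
0.0949 nats

Jensen-Shannon divergence is:
JSD(P||Q) = 0.5 × D_KL(P||M) + 0.5 × D_KL(Q||M)
where M = 0.5 × (P + Q) is the mixture distribution.

M = 0.5 × (3/10, 1/2, 1/10, 1/10) + 0.5 × (1/5, 1/5, 2/5, 1/5) = (1/4, 7/20, 1/4, 3/20)

D_KL(P||M) = 0.1009 nats
D_KL(Q||M) = 0.0890 nats

JSD(P||Q) = 0.5 × 0.1009 + 0.5 × 0.0890 = 0.0949 nats

Unlike KL divergence, JSD is symmetric and bounded: 0 ≤ JSD ≤ log(2).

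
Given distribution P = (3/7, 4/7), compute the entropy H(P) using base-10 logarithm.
0.2966 dits

Shannon entropy is H(X) = -Σ p(x) log p(x).

For P = (3/7, 4/7):
H = -3/7 × log_10(3/7) -4/7 × log_10(4/7)
H = 0.2966 dits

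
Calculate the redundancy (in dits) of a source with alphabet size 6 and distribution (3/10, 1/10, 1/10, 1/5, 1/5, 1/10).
0.0417 dits

Redundancy measures how far a source is from maximum entropy:
R = H_max - H(X)

Maximum entropy for 6 symbols: H_max = log_10(6) = 0.7782 dits
Actual entropy: H(X) = 0.7365 dits
Redundancy: R = 0.7782 - 0.7365 = 0.0417 dits

This redundancy represents potential for compression: the source could be compressed by 0.0417 dits per symbol.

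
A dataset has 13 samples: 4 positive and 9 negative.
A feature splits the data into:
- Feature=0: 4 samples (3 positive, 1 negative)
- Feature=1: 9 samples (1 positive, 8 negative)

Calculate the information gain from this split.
0.2925 bits

Information Gain = H(Y) - H(Y|Feature)

Before split:
P(positive) = 4/13 = 0.3077
H(Y) = 0.8905 bits

After split:
Feature=0: H = 0.8113 bits (weight = 4/13)
Feature=1: H = 0.5033 bits (weight = 9/13)
H(Y|Feature) = (4/13)×0.8113 + (9/13)×0.5033 = 0.5980 bits

Information Gain = 0.8905 - 0.5980 = 0.2925 bits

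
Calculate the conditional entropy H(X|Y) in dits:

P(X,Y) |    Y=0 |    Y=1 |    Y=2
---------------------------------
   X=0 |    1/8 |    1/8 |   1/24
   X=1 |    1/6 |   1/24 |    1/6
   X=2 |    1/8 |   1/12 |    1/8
0.4479 dits

Using the chain rule: H(X|Y) = H(X,Y) - H(Y)

First, compute H(X,Y) = 0.9159 dits

Marginal P(Y) = (5/12, 1/4, 1/3)
H(Y) = 0.4680 dits

H(X|Y) = H(X,Y) - H(Y) = 0.9159 - 0.4680 = 0.4479 dits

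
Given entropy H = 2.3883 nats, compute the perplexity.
10.8950

Perplexity is e^H (or exp(H) for natural log).

H = 2.3883 nats
Perplexity = e^2.3883 = 10.8950

Interpretation: The model's uncertainty is equivalent to choosing uniformly among 10.9 options.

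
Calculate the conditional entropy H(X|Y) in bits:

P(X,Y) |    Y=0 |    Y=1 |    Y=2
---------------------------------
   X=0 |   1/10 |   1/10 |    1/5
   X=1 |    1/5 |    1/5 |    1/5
0.9510 bits

Using the chain rule: H(X|Y) = H(X,Y) - H(Y)

First, compute H(X,Y) = 2.5219 bits

Marginal P(Y) = (3/10, 3/10, 2/5)
H(Y) = 1.5710 bits

H(X|Y) = H(X,Y) - H(Y) = 2.5219 - 1.5710 = 0.9510 bits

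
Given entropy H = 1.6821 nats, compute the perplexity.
5.3768

Perplexity is e^H (or exp(H) for natural log).

H = 1.6821 nats
Perplexity = e^1.6821 = 5.3768

Interpretation: The model's uncertainty is equivalent to choosing uniformly among 5.4 options.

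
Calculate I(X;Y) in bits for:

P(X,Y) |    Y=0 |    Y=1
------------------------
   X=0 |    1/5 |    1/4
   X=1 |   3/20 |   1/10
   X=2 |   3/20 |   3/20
0.0113 bits

Mutual information: I(X;Y) = H(X) + H(Y) - H(X,Y)

Marginals:
P(X) = (9/20, 1/4, 3/10), H(X) = 1.5395 bits
P(Y) = (1/2, 1/2), H(Y) = 1.0000 bits

Joint entropy: H(X,Y) = 2.5282 bits

I(X;Y) = 1.5395 + 1.0000 - 2.5282 = 0.0113 bits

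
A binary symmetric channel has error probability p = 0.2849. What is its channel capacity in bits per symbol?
0.1380 bits

For a binary symmetric channel (BSC) with error probability p:
Capacity C = 1 - H(p) bits per symbol

where H(p) = -p log₂(p) - (1-p) log₂(1-p) is the binary entropy function.

H(0.2849) = 0.8620 bits
C = 1 - 0.8620 = 0.1380 bits per symbol

This means we can reliably transmit up to 0.1380 bits of information per channel use.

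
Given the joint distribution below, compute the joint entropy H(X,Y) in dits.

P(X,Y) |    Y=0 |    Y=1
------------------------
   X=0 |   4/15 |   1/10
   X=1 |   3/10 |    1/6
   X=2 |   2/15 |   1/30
0.7055 dits

Joint entropy is H(X,Y) = -Σ_{x,y} p(x,y) log p(x,y).

Summing over all non-zero entries:
H(X,Y) = -[4/15·log_10(4/15) + 1/10·log_10(1/10) + 3/10·log_10(3/10) + 1/6·log_10(1/6) + 2/15·log_10(2/15) + 1/30·log_10(1/30)]
H(X,Y) = 0.7055 dits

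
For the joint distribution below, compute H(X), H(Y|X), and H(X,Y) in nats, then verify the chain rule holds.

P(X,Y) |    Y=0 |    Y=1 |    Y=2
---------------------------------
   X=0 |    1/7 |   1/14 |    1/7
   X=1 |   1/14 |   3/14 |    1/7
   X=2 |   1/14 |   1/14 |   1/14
H(X,Y) = 2.1066, H(X) = 1.0609, H(Y|X) = 1.0456 (all in nats)

Chain rule: H(X,Y) = H(X) + H(Y|X)

Left side — joint entropy directly:
H(X,Y) = -Σ p(x,y) log p(x,y) = 2.1066 nats

Right side — compute H(Y|X) from the conditional distributions:
P(X) = (5/14, 3/7, 3/14), so H(X) = 1.0609 nats
H(Y|X) = Σ_x P(X=x) · H(Y|X=x):
  P(Y|X=0) = (2/5, 1/5, 2/5), H(Y|X=0) = 1.0549, weight P(X=0) = 5/14
  P(Y|X=1) = (1/6, 1/2, 1/3), H(Y|X=1) = 1.0114, weight P(X=1) = 3/7
  P(Y|X=2) = (1/3, 1/3, 1/3), H(Y|X=2) = 1.0986, weight P(X=2) = 3/14
H(Y|X) = 1.0456 nats

H(X) + H(Y|X) = 1.0609 + 1.0456 = 2.1066 nats

Both sides equal 2.1066 nats. ✓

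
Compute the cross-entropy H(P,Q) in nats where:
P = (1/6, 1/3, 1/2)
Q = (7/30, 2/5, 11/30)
1.0496 nats

Cross-entropy: H(P,Q) = -Σ p(x) log q(x)

Alternatively: H(P,Q) = H(P) + D_KL(P||Q)
H(P) = 1.0114 nats
D_KL(P||Q) = 0.0382 nats

H(P,Q) = 1.0114 + 0.0382 = 1.0496 nats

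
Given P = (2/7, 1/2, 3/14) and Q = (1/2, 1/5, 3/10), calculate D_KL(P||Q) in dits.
0.0982 dits

KL divergence: D_KL(P||Q) = Σ p(x) log(p(x)/q(x))

Computing term by term:
  x=0: 2/7 × log_10[(2/7)/(1/2)] = 2/7 × -0.2430 = -0.0694
  x=1: 1/2 × log_10[(1/2)/(1/5)] = 1/2 × 0.3979 = 0.1990
  x=2: 3/14 × log_10[(3/14)/(3/10)] = 3/14 × -0.1461 = -0.0313

D_KL(P||Q) = 0.0982 dits

Note: KL divergence is always non-negative and equals 0 iff P = Q.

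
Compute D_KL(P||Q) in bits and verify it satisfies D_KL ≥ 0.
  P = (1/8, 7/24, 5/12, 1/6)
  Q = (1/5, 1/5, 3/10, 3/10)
0.1301 bits

KL divergence satisfies the Gibbs inequality: D_KL(P||Q) ≥ 0 for all distributions P, Q.

D_KL(P||Q) = Σ p(x) log(p(x)/q(x))
Term by term:
  x=0: 1/8 × log_2[(1/8)/(1/5)] = -0.0848
  x=1: 7/24 × log_2[(7/24)/(1/5)] = 0.1588
  x=2: 5/12 × log_2[(5/12)/(3/10)] = 0.1975
  x=3: 1/6 × log_2[(1/6)/(3/10)] = -0.1413
D_KL(P||Q) = 0.1301 bits

D_KL(P||Q) = 0.1301 ≥ 0 ✓

This non-negativity is a fundamental property: relative entropy cannot be negative because it measures how different Q is from P.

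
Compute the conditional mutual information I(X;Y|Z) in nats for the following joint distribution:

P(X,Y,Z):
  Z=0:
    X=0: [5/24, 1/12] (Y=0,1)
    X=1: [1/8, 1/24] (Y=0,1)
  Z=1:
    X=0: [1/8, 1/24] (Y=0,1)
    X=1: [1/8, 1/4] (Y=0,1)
0.0418 nats

Conditional mutual information: I(X;Y|Z) = H(X|Z) + H(Y|Z) - H(X,Y|Z)

H(Z) = 0.6897
H(X,Z) = 1.3244 → H(X|Z) = 0.6348
H(Y,Z) = 1.3321 → H(Y|Z) = 0.6424
H(X,Y,Z) = 1.9251 → H(X,Y|Z) = 1.2354

I(X;Y|Z) = 0.6348 + 0.6424 - 1.2354 = 0.0418 nats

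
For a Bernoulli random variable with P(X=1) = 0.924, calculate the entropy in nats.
0.2689 nats

The binary entropy function is:
H(p) = -p log(p) - (1-p) log(1-p)

H(0.924) = -0.924 × log_e(0.924) - 0.076 × log_e(0.076)
H(0.924) = 0.2689 nats

Note: Binary entropy is maximized at p=0.5 (H=1 bit) and minimized at p=0 or p=1 (H=0).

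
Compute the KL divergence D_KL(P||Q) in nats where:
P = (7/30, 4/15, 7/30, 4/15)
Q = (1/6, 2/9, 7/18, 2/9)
0.0566 nats

KL divergence: D_KL(P||Q) = Σ p(x) log(p(x)/q(x))

Computing term by term:
  x=0: 7/30 × log_e[(7/30)/(1/6)] = 7/30 × 0.3365 = 0.0785
  x=1: 4/15 × log_e[(4/15)/(2/9)] = 4/15 × 0.1823 = 0.0486
  x=2: 7/30 × log_e[(7/30)/(7/18)] = 7/30 × -0.5108 = -0.1192
  x=3: 4/15 × log_e[(4/15)/(2/9)] = 4/15 × 0.1823 = 0.0486

D_KL(P||Q) = 0.0566 nats

Note: KL divergence is always non-negative and equals 0 iff P = Q.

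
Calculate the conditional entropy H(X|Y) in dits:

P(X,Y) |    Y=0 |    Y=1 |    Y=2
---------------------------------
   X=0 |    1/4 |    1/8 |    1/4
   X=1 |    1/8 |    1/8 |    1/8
0.2826 dits

Using the chain rule: H(X|Y) = H(X,Y) - H(Y)

First, compute H(X,Y) = 0.7526 dits

Marginal P(Y) = (3/8, 1/4, 3/8)
H(Y) = 0.4700 dits

H(X|Y) = H(X,Y) - H(Y) = 0.7526 - 0.4700 = 0.2826 dits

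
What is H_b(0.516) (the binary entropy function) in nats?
0.6926 nats

The binary entropy function is:
H(p) = -p log(p) - (1-p) log(1-p)

H(0.516) = -0.516 × log_e(0.516) - 0.484 × log_e(0.484)
H(0.516) = 0.6926 nats

Note: Binary entropy is maximized at p=0.5 (H=1 bit) and minimized at p=0 or p=1 (H=0).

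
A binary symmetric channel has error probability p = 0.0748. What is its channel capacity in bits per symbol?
0.6164 bits

For a binary symmetric channel (BSC) with error probability p:
Capacity C = 1 - H(p) bits per symbol

where H(p) = -p log₂(p) - (1-p) log₂(1-p) is the binary entropy function.

H(0.0748) = 0.3836 bits
C = 1 - 0.3836 = 0.6164 bits per symbol

This means we can reliably transmit up to 0.6164 bits of information per channel use.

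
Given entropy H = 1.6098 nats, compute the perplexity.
5.0018

Perplexity is e^H (or exp(H) for natural log).

H = 1.6098 nats
Perplexity = e^1.6098 = 5.0018

Interpretation: The model's uncertainty is equivalent to choosing uniformly among 5.0 options.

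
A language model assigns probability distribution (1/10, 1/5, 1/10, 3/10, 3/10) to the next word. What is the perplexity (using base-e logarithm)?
4.5032

Perplexity is e^H (or exp(H) for natural log).

First, H = -Σ p log p = 1.5048 nats
Perplexity = e^1.5048 = 4.5032

Interpretation: The model's uncertainty is equivalent to choosing uniformly among 4.5 options.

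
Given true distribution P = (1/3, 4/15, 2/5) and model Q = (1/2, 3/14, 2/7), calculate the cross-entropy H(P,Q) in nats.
1.1429 nats

Cross-entropy: H(P,Q) = -Σ p(x) log q(x)

Alternatively: H(P,Q) = H(P) + D_KL(P||Q)
H(P) = 1.0852 nats
D_KL(P||Q) = 0.0578 nats

H(P,Q) = 1.0852 + 0.0578 = 1.1429 nats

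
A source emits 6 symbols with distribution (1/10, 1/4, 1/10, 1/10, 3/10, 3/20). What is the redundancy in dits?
0.0472 dits

Redundancy measures how far a source is from maximum entropy:
R = H_max - H(X)

Maximum entropy for 6 symbols: H_max = log_10(6) = 0.7782 dits
Actual entropy: H(X) = 0.7310 dits
Redundancy: R = 0.7782 - 0.7310 = 0.0472 dits

This redundancy represents potential for compression: the source could be compressed by 0.0472 dits per symbol.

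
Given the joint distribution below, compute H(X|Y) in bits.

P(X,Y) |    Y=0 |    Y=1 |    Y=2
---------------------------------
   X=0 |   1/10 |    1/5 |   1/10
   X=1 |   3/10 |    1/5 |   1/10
0.9245 bits

Using the chain rule: H(X|Y) = H(X,Y) - H(Y)

First, compute H(X,Y) = 2.4464 bits

Marginal P(Y) = (2/5, 2/5, 1/5)
H(Y) = 1.5219 bits

H(X|Y) = H(X,Y) - H(Y) = 2.4464 - 1.5219 = 0.9245 bits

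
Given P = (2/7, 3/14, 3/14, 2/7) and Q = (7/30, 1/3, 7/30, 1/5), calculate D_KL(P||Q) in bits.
0.0676 bits

KL divergence: D_KL(P||Q) = Σ p(x) log(p(x)/q(x))

Computing term by term:
  x=0: 2/7 × log_2[(2/7)/(7/30)] = 2/7 × 0.2922 = 0.0835
  x=1: 3/14 × log_2[(3/14)/(1/3)] = 3/14 × -0.6374 = -0.1366
  x=2: 3/14 × log_2[(3/14)/(7/30)] = 3/14 × -0.1229 = -0.0263
  x=3: 2/7 × log_2[(2/7)/(1/5)] = 2/7 × 0.5146 = 0.1470

D_KL(P||Q) = 0.0676 bits

Note: KL divergence is always non-negative and equals 0 iff P = Q.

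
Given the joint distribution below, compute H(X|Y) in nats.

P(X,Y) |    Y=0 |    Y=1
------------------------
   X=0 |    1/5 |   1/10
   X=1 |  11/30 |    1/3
0.6020 nats

Using the chain rule: H(X|Y) = H(X,Y) - H(Y)

First, compute H(X,Y) = 1.2862 nats

Marginal P(Y) = (17/30, 13/30)
H(Y) = 0.6842 nats

H(X|Y) = H(X,Y) - H(Y) = 1.2862 - 0.6842 = 0.6020 nats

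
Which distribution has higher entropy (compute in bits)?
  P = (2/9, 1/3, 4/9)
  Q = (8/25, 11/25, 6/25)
Q

Computing entropies in bits:
H(P) = 1.5305
H(Q) = 1.5413

Distribution Q has higher entropy.

Intuition: The distribution closer to uniform (more spread out) has higher entropy.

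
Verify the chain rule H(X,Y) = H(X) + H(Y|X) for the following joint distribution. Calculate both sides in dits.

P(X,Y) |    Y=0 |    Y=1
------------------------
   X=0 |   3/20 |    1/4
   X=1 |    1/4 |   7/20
H(X,Y) = 0.5842, H(X) = 0.2923, H(Y|X) = 0.2919 (all in dits)

Chain rule: H(X,Y) = H(X) + H(Y|X)

Left side — joint entropy directly:
H(X,Y) = -Σ p(x,y) log p(x,y) = 0.5842 dits

Right side — compute H(Y|X) from the conditional distributions:
P(X) = (2/5, 3/5), so H(X) = 0.2923 dits
H(Y|X) = Σ_x P(X=x) · H(Y|X=x):
  P(Y|X=0) = (3/8, 5/8), H(Y|X=0) = 0.2873, weight P(X=0) = 2/5
  P(Y|X=1) = (5/12, 7/12), H(Y|X=1) = 0.2950, weight P(X=1) = 3/5
H(Y|X) = 0.2919 dits

H(X) + H(Y|X) = 0.2923 + 0.2919 = 0.5842 dits

Both sides equal 0.5842 dits. ✓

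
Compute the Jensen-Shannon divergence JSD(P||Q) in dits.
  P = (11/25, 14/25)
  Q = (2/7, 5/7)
0.0056 dits

Jensen-Shannon divergence is:
JSD(P||Q) = 0.5 × D_KL(P||M) + 0.5 × D_KL(Q||M)
where M = 0.5 × (P + Q) is the mixture distribution.

M = 0.5 × (11/25, 14/25) + 0.5 × (2/7, 5/7) = (0.362857, 0.637143)

D_KL(P||M) = 0.0054 dits
D_KL(Q||M) = 0.0058 dits

JSD(P||Q) = 0.5 × 0.0054 + 0.5 × 0.0058 = 0.0056 dits

Unlike KL divergence, JSD is symmetric and bounded: 0 ≤ JSD ≤ log(2).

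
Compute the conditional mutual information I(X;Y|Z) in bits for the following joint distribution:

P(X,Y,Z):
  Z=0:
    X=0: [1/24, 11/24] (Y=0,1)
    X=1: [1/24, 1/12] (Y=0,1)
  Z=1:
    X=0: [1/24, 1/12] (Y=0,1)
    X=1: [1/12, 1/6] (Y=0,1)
0.0324 bits

Conditional mutual information: I(X;Y|Z) = H(X|Z) + H(Y|Z) - H(X,Y|Z)

H(Z) = 0.9544
H(X,Z) = 1.7500 → H(X|Z) = 0.7956
H(Y,Z) = 1.6529 → H(Y|Z) = 0.6984
H(X,Y,Z) = 2.4161 → H(X,Y|Z) = 1.4616

I(X;Y|Z) = 0.7956 + 0.6984 - 1.4616 = 0.0324 bits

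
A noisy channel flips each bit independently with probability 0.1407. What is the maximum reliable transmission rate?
0.4139 bits

For a binary symmetric channel (BSC) with error probability p:
Capacity C = 1 - H(p) bits per symbol

where H(p) = -p log₂(p) - (1-p) log₂(1-p) is the binary entropy function.

H(0.1407) = 0.5861 bits
C = 1 - 0.5861 = 0.4139 bits per symbol

This means we can reliably transmit up to 0.4139 bits of information per channel use.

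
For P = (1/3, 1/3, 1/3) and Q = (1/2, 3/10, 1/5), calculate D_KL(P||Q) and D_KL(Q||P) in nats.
D_KL(P||Q) = 0.0702, D_KL(Q||P) = 0.0690

KL divergence is not symmetric: D_KL(P||Q) ≠ D_KL(Q||P) in general.

D_KL(P||Q) = 0.0702 nats
D_KL(Q||P) = 0.0690 nats

No, they are not equal!

This asymmetry is why KL divergence is not a true distance metric.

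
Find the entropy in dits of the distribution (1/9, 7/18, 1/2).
0.4161 dits

Shannon entropy is H(X) = -Σ p(x) log p(x).

For P = (1/9, 7/18, 1/2):
H = -1/9 × log_10(1/9) -7/18 × log_10(7/18) -1/2 × log_10(1/2)
H = 0.4161 dits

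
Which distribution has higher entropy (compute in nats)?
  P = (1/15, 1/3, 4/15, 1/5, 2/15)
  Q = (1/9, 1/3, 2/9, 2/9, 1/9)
Q

Computing entropies in nats:
H(P) = 1.4898
H(Q) = 1.5230

Distribution Q has higher entropy.

Intuition: The distribution closer to uniform (more spread out) has higher entropy.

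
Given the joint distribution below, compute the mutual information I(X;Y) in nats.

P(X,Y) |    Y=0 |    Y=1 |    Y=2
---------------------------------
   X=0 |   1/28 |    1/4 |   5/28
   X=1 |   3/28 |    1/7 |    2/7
0.0434 nats

Mutual information: I(X;Y) = H(X) + H(Y) - H(X,Y)

Marginals:
P(X) = (13/28, 15/28), H(X) = 0.6906 nats
P(Y) = (1/7, 11/28, 13/28), H(Y) = 1.0013 nats

Joint entropy: H(X,Y) = 1.6485 nats

I(X;Y) = 0.6906 + 1.0013 - 1.6485 = 0.0434 nats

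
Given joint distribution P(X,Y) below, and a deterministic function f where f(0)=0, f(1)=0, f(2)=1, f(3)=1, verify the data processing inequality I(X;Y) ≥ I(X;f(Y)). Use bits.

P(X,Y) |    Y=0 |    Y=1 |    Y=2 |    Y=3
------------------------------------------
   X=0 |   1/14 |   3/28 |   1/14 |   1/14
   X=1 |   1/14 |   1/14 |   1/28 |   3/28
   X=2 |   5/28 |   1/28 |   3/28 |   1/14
I(X;Y) = 0.0963, I(X;f(Y)) = 0.0015, inequality holds: 0.0963 ≥ 0.0015

Data Processing Inequality: For any Markov chain X → Y → Z, we have I(X;Y) ≥ I(X;Z).

Here Z = f(Y) is a deterministic function of Y, forming X → Y → Z.

Original I(X;Y) = 0.0963 bits

After applying f:
P(X,Z) where Z=f(Y):
- P(X,Z=0) = P(X,Y=0) + P(X,Y=1)
- P(X,Z=1) = P(X,Y=2) + P(X,Y=3)

I(X;Z) = I(X;f(Y)) = 0.0015 bits

Verification: 0.0963 ≥ 0.0015 ✓

Information cannot be created by processing; the function f can only lose information about X.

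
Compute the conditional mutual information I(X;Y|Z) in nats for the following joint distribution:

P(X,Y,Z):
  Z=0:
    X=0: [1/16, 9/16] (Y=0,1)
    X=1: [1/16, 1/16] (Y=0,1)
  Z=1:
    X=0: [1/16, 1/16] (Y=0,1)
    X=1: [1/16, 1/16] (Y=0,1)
0.0481 nats

Conditional mutual information: I(X;Y|Z) = H(X|Z) + H(Y|Z) - H(X,Y|Z)

H(Z) = 0.5623
H(X,Z) = 1.0735 → H(X|Z) = 0.5112
H(Y,Z) = 1.0735 → H(Y|Z) = 0.5112
H(X,Y,Z) = 1.5366 → H(X,Y|Z) = 0.9743

I(X;Y|Z) = 0.5112 + 0.5112 - 0.9743 = 0.0481 nats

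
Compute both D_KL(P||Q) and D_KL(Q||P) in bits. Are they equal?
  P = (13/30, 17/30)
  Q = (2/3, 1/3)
D_KL(P||Q) = 0.1645, D_KL(Q||P) = 0.1591

KL divergence is not symmetric: D_KL(P||Q) ≠ D_KL(Q||P) in general.

D_KL(P||Q) = 0.1645 bits
D_KL(Q||P) = 0.1591 bits

No, they are not equal!

This asymmetry is why KL divergence is not a true distance metric.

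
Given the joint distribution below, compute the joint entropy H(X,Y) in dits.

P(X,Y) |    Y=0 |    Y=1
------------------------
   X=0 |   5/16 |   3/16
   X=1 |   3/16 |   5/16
0.5883 dits

Joint entropy is H(X,Y) = -Σ_{x,y} p(x,y) log p(x,y).

Summing over all non-zero entries:
H(X,Y) = -[5/16·log_10(5/16) + 3/16·log_10(3/16) + 3/16·log_10(3/16) + 5/16·log_10(5/16)]
H(X,Y) = 0.5883 dits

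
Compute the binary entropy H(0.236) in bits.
0.7883 bits

The binary entropy function is:
H(p) = -p log(p) - (1-p) log(1-p)

H(0.236) = -0.236 × log_2(0.236) - 0.764 × log_2(0.764)
H(0.236) = 0.7883 bits

Note: Binary entropy is maximized at p=0.5 (H=1 bit) and minimized at p=0 or p=1 (H=0).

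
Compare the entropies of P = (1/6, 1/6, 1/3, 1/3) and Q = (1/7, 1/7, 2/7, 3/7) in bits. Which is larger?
P

Computing entropies in bits:
H(P) = 1.9183
H(Q) = 1.8424

Distribution P has higher entropy.

Intuition: The distribution closer to uniform (more spread out) has higher entropy.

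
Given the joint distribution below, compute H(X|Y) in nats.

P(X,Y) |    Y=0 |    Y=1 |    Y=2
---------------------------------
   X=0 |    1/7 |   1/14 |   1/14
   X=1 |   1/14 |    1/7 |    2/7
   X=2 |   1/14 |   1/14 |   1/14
0.9659 nats

Using the chain rule: H(X|Y) = H(X,Y) - H(Y)

First, compute H(X,Y) = 2.0449 nats

Marginal P(Y) = (2/7, 2/7, 3/7)
H(Y) = 1.0790 nats

H(X|Y) = H(X,Y) - H(Y) = 2.0449 - 1.0790 = 0.9659 nats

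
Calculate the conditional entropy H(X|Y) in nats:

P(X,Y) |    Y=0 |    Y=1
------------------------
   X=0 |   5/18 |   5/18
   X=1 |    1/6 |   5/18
0.6791 nats

Using the chain rule: H(X|Y) = H(X,Y) - H(Y)

First, compute H(X,Y) = 1.3661 nats

Marginal P(Y) = (4/9, 5/9)
H(Y) = 0.6870 nats

H(X|Y) = H(X,Y) - H(Y) = 1.3661 - 0.6870 = 0.6791 nats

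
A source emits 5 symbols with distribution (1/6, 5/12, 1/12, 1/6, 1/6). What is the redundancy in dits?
0.0615 dits

Redundancy measures how far a source is from maximum entropy:
R = H_max - H(X)

Maximum entropy for 5 symbols: H_max = log_10(5) = 0.6990 dits
Actual entropy: H(X) = 0.6374 dits
Redundancy: R = 0.6990 - 0.6374 = 0.0615 dits

This redundancy represents potential for compression: the source could be compressed by 0.0615 dits per symbol.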